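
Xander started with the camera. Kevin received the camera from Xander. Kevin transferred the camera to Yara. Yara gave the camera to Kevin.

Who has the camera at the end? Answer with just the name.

Tracking the camera through each event:
Start: Xander has the camera.
After event 1: Kevin has the camera.
After event 2: Yara has the camera.
After event 3: Kevin has the camera.

Answer: Kevin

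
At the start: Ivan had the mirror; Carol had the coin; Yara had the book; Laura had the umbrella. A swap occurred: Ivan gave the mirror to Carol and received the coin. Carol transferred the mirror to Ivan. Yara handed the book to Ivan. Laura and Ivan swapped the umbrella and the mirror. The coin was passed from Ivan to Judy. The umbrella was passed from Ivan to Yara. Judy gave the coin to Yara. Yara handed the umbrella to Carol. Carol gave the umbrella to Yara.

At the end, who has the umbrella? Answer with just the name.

Tracking all object holders:
Start: mirror:Ivan, coin:Carol, book:Yara, umbrella:Laura
Event 1 (swap mirror<->coin: now mirror:Carol, coin:Ivan). State: mirror:Carol, coin:Ivan, book:Yara, umbrella:Laura
Event 2 (give mirror: Carol -> Ivan). State: mirror:Ivan, coin:Ivan, book:Yara, umbrella:Laura
Event 3 (give book: Yara -> Ivan). State: mirror:Ivan, coin:Ivan, book:Ivan, umbrella:Laura
Event 4 (swap umbrella<->mirror: now umbrella:Ivan, mirror:Laura). State: mirror:Laura, coin:Ivan, book:Ivan, umbrella:Ivan
Event 5 (give coin: Ivan -> Judy). State: mirror:Laura, coin:Judy, book:Ivan, umbrella:Ivan
Event 6 (give umbrella: Ivan -> Yara). State: mirror:Laura, coin:Judy, book:Ivan, umbrella:Yara
Event 7 (give coin: Judy -> Yara). State: mirror:Laura, coin:Yara, book:Ivan, umbrella:Yara
Event 8 (give umbrella: Yara -> Carol). State: mirror:Laura, coin:Yara, book:Ivan, umbrella:Carol
Event 9 (give umbrella: Carol -> Yara). State: mirror:Laura, coin:Yara, book:Ivan, umbrella:Yara

Final state: mirror:Laura, coin:Yara, book:Ivan, umbrella:Yara
The umbrella is held by Yara.

Answer: Yara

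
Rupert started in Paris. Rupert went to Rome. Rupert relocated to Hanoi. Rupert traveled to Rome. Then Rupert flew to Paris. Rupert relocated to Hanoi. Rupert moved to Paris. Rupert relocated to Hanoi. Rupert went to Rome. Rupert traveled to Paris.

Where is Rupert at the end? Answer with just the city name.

Answer: Paris

Derivation:
Tracking Rupert's location:
Start: Rupert is in Paris.
After move 1: Paris -> Rome. Rupert is in Rome.
After move 2: Rome -> Hanoi. Rupert is in Hanoi.
After move 3: Hanoi -> Rome. Rupert is in Rome.
After move 4: Rome -> Paris. Rupert is in Paris.
After move 5: Paris -> Hanoi. Rupert is in Hanoi.
After move 6: Hanoi -> Paris. Rupert is in Paris.
After move 7: Paris -> Hanoi. Rupert is in Hanoi.
After move 8: Hanoi -> Rome. Rupert is in Rome.
After move 9: Rome -> Paris. Rupert is in Paris.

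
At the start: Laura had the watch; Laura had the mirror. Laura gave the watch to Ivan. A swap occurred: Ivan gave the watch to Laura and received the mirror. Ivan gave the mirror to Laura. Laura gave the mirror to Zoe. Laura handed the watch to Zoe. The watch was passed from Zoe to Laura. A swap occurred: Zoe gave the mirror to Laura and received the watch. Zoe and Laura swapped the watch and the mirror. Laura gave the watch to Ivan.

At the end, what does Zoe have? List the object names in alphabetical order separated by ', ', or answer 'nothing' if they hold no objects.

Tracking all object holders:
Start: watch:Laura, mirror:Laura
Event 1 (give watch: Laura -> Ivan). State: watch:Ivan, mirror:Laura
Event 2 (swap watch<->mirror: now watch:Laura, mirror:Ivan). State: watch:Laura, mirror:Ivan
Event 3 (give mirror: Ivan -> Laura). State: watch:Laura, mirror:Laura
Event 4 (give mirror: Laura -> Zoe). State: watch:Laura, mirror:Zoe
Event 5 (give watch: Laura -> Zoe). State: watch:Zoe, mirror:Zoe
Event 6 (give watch: Zoe -> Laura). State: watch:Laura, mirror:Zoe
Event 7 (swap mirror<->watch: now mirror:Laura, watch:Zoe). State: watch:Zoe, mirror:Laura
Event 8 (swap watch<->mirror: now watch:Laura, mirror:Zoe). State: watch:Laura, mirror:Zoe
Event 9 (give watch: Laura -> Ivan). State: watch:Ivan, mirror:Zoe

Final state: watch:Ivan, mirror:Zoe
Zoe holds: mirror.

Answer: mirror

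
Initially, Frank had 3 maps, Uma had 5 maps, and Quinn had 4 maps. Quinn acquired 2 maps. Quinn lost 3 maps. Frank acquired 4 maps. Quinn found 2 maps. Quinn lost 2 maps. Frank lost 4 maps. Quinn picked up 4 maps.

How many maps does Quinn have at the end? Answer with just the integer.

Answer: 7

Derivation:
Tracking counts step by step:
Start: Frank=3, Uma=5, Quinn=4
Event 1 (Quinn +2): Quinn: 4 -> 6. State: Frank=3, Uma=5, Quinn=6
Event 2 (Quinn -3): Quinn: 6 -> 3. State: Frank=3, Uma=5, Quinn=3
Event 3 (Frank +4): Frank: 3 -> 7. State: Frank=7, Uma=5, Quinn=3
Event 4 (Quinn +2): Quinn: 3 -> 5. State: Frank=7, Uma=5, Quinn=5
Event 5 (Quinn -2): Quinn: 5 -> 3. State: Frank=7, Uma=5, Quinn=3
Event 6 (Frank -4): Frank: 7 -> 3. State: Frank=3, Uma=5, Quinn=3
Event 7 (Quinn +4): Quinn: 3 -> 7. State: Frank=3, Uma=5, Quinn=7

Quinn's final count: 7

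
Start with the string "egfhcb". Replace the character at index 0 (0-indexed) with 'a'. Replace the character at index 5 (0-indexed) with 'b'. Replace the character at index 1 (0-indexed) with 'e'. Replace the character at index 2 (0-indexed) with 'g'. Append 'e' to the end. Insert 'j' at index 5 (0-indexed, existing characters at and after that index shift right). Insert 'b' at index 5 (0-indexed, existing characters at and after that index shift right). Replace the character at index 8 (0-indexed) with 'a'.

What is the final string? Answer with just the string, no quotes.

Answer: aeghcbjba

Derivation:
Applying each edit step by step:
Start: "egfhcb"
Op 1 (replace idx 0: 'e' -> 'a'): "egfhcb" -> "agfhcb"
Op 2 (replace idx 5: 'b' -> 'b'): "agfhcb" -> "agfhcb"
Op 3 (replace idx 1: 'g' -> 'e'): "agfhcb" -> "aefhcb"
Op 4 (replace idx 2: 'f' -> 'g'): "aefhcb" -> "aeghcb"
Op 5 (append 'e'): "aeghcb" -> "aeghcbe"
Op 6 (insert 'j' at idx 5): "aeghcbe" -> "aeghcjbe"
Op 7 (insert 'b' at idx 5): "aeghcjbe" -> "aeghcbjbe"
Op 8 (replace idx 8: 'e' -> 'a'): "aeghcbjbe" -> "aeghcbjba"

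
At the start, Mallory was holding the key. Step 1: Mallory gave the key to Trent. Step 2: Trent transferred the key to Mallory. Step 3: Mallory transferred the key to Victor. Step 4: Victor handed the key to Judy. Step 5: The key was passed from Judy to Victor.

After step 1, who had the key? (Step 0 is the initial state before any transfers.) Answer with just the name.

Answer: Trent

Derivation:
Tracking the key holder through step 1:
After step 0 (start): Mallory
After step 1: Trent

At step 1, the holder is Trent.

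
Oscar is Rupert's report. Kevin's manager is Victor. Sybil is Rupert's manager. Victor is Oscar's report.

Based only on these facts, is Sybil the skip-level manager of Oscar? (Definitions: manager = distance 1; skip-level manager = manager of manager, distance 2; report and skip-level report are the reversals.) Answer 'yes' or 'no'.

Reconstructing the manager chain from the given facts:
  Sybil -> Rupert -> Oscar -> Victor -> Kevin
(each arrow means 'manager of the next')
Positions in the chain (0 = top):
  position of Sybil: 0
  position of Rupert: 1
  position of Oscar: 2
  position of Victor: 3
  position of Kevin: 4

Sybil is at position 0, Oscar is at position 2; signed distance (j - i) = 2.
'skip-level manager' requires j - i = 2. Actual distance is 2, so the relation HOLDS.

Answer: yes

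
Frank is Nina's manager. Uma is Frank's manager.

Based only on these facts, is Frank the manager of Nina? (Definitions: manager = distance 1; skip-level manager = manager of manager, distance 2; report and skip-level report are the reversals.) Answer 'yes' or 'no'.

Reconstructing the manager chain from the given facts:
  Uma -> Frank -> Nina
(each arrow means 'manager of the next')
Positions in the chain (0 = top):
  position of Uma: 0
  position of Frank: 1
  position of Nina: 2

Frank is at position 1, Nina is at position 2; signed distance (j - i) = 1.
'manager' requires j - i = 1. Actual distance is 1, so the relation HOLDS.

Answer: yes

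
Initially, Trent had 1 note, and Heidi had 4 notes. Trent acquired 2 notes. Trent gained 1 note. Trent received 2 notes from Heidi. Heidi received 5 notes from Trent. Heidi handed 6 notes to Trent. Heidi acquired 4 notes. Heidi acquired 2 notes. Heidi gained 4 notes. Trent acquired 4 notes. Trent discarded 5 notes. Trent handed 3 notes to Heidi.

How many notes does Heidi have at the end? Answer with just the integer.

Answer: 14

Derivation:
Tracking counts step by step:
Start: Trent=1, Heidi=4
Event 1 (Trent +2): Trent: 1 -> 3. State: Trent=3, Heidi=4
Event 2 (Trent +1): Trent: 3 -> 4. State: Trent=4, Heidi=4
Event 3 (Heidi -> Trent, 2): Heidi: 4 -> 2, Trent: 4 -> 6. State: Trent=6, Heidi=2
Event 4 (Trent -> Heidi, 5): Trent: 6 -> 1, Heidi: 2 -> 7. State: Trent=1, Heidi=7
Event 5 (Heidi -> Trent, 6): Heidi: 7 -> 1, Trent: 1 -> 7. State: Trent=7, Heidi=1
Event 6 (Heidi +4): Heidi: 1 -> 5. State: Trent=7, Heidi=5
Event 7 (Heidi +2): Heidi: 5 -> 7. State: Trent=7, Heidi=7
Event 8 (Heidi +4): Heidi: 7 -> 11. State: Trent=7, Heidi=11
Event 9 (Trent +4): Trent: 7 -> 11. State: Trent=11, Heidi=11
Event 10 (Trent -5): Trent: 11 -> 6. State: Trent=6, Heidi=11
Event 11 (Trent -> Heidi, 3): Trent: 6 -> 3, Heidi: 11 -> 14. State: Trent=3, Heidi=14

Heidi's final count: 14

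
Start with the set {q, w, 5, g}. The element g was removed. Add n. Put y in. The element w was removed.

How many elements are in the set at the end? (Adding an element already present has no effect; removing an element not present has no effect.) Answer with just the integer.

Tracking the set through each operation:
Start: {5, g, q, w}
Event 1 (remove g): removed. Set: {5, q, w}
Event 2 (add n): added. Set: {5, n, q, w}
Event 3 (add y): added. Set: {5, n, q, w, y}
Event 4 (remove w): removed. Set: {5, n, q, y}

Final set: {5, n, q, y} (size 4)

Answer: 4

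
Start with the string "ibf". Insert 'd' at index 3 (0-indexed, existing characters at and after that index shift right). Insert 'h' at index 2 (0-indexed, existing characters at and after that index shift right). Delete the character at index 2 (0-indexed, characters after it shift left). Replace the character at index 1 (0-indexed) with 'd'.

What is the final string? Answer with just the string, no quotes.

Answer: idfd

Derivation:
Applying each edit step by step:
Start: "ibf"
Op 1 (insert 'd' at idx 3): "ibf" -> "ibfd"
Op 2 (insert 'h' at idx 2): "ibfd" -> "ibhfd"
Op 3 (delete idx 2 = 'h'): "ibhfd" -> "ibfd"
Op 4 (replace idx 1: 'b' -> 'd'): "ibfd" -> "idfd"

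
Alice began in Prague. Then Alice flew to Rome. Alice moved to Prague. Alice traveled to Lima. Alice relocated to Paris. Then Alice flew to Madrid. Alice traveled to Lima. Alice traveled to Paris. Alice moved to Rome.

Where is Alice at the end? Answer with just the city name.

Answer: Rome

Derivation:
Tracking Alice's location:
Start: Alice is in Prague.
After move 1: Prague -> Rome. Alice is in Rome.
After move 2: Rome -> Prague. Alice is in Prague.
After move 3: Prague -> Lima. Alice is in Lima.
After move 4: Lima -> Paris. Alice is in Paris.
After move 5: Paris -> Madrid. Alice is in Madrid.
After move 6: Madrid -> Lima. Alice is in Lima.
After move 7: Lima -> Paris. Alice is in Paris.
After move 8: Paris -> Rome. Alice is in Rome.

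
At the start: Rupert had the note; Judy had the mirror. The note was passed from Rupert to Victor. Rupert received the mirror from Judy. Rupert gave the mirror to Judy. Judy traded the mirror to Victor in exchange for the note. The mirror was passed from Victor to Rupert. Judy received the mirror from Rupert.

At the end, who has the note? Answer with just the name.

Answer: Judy

Derivation:
Tracking all object holders:
Start: note:Rupert, mirror:Judy
Event 1 (give note: Rupert -> Victor). State: note:Victor, mirror:Judy
Event 2 (give mirror: Judy -> Rupert). State: note:Victor, mirror:Rupert
Event 3 (give mirror: Rupert -> Judy). State: note:Victor, mirror:Judy
Event 4 (swap mirror<->note: now mirror:Victor, note:Judy). State: note:Judy, mirror:Victor
Event 5 (give mirror: Victor -> Rupert). State: note:Judy, mirror:Rupert
Event 6 (give mirror: Rupert -> Judy). State: note:Judy, mirror:Judy

Final state: note:Judy, mirror:Judy
The note is held by Judy.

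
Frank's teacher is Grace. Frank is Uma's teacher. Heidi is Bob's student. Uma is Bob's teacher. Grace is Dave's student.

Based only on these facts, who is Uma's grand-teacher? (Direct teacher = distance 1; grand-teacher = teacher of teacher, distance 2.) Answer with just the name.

Answer: Grace

Derivation:
Reconstructing the teacher chain from the given facts:
  Dave -> Grace -> Frank -> Uma -> Bob -> Heidi
(each arrow means 'teacher of the next')
Positions in the chain (0 = top):
  position of Dave: 0
  position of Grace: 1
  position of Frank: 2
  position of Uma: 3
  position of Bob: 4
  position of Heidi: 5

Uma is at position 3; the grand-teacher is 2 steps up the chain, i.e. position 1: Grace.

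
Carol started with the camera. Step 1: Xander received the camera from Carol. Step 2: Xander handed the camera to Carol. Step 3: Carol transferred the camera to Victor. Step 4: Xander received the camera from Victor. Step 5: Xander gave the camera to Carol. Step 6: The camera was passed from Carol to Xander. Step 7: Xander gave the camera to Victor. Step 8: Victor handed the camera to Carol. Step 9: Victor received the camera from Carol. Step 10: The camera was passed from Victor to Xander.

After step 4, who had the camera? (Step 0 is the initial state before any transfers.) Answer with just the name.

Tracking the camera holder through step 4:
After step 0 (start): Carol
After step 1: Xander
After step 2: Carol
After step 3: Victor
After step 4: Xander

At step 4, the holder is Xander.

Answer: Xander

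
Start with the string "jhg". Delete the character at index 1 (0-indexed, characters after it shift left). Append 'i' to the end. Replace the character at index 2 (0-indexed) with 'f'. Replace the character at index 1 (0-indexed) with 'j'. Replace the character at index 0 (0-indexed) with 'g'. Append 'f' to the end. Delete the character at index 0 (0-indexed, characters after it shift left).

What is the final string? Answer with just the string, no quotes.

Applying each edit step by step:
Start: "jhg"
Op 1 (delete idx 1 = 'h'): "jhg" -> "jg"
Op 2 (append 'i'): "jg" -> "jgi"
Op 3 (replace idx 2: 'i' -> 'f'): "jgi" -> "jgf"
Op 4 (replace idx 1: 'g' -> 'j'): "jgf" -> "jjf"
Op 5 (replace idx 0: 'j' -> 'g'): "jjf" -> "gjf"
Op 6 (append 'f'): "gjf" -> "gjff"
Op 7 (delete idx 0 = 'g'): "gjff" -> "jff"

Answer: jff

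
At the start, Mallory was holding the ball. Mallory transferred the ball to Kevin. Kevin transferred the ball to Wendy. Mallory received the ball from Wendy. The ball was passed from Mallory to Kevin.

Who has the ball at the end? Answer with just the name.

Answer: Kevin

Derivation:
Tracking the ball through each event:
Start: Mallory has the ball.
After event 1: Kevin has the ball.
After event 2: Wendy has the ball.
After event 3: Mallory has the ball.
After event 4: Kevin has the ball.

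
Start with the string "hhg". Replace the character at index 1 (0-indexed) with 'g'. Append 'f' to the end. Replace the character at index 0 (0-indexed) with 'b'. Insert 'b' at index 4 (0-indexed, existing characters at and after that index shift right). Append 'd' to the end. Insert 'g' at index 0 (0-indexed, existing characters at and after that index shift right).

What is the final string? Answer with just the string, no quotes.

Answer: gbggfbd

Derivation:
Applying each edit step by step:
Start: "hhg"
Op 1 (replace idx 1: 'h' -> 'g'): "hhg" -> "hgg"
Op 2 (append 'f'): "hgg" -> "hggf"
Op 3 (replace idx 0: 'h' -> 'b'): "hggf" -> "bggf"
Op 4 (insert 'b' at idx 4): "bggf" -> "bggfb"
Op 5 (append 'd'): "bggfb" -> "bggfbd"
Op 6 (insert 'g' at idx 0): "bggfbd" -> "gbggfbd"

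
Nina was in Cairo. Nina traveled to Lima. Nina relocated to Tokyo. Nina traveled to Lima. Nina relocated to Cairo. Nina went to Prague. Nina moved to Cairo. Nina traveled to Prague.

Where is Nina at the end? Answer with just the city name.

Tracking Nina's location:
Start: Nina is in Cairo.
After move 1: Cairo -> Lima. Nina is in Lima.
After move 2: Lima -> Tokyo. Nina is in Tokyo.
After move 3: Tokyo -> Lima. Nina is in Lima.
After move 4: Lima -> Cairo. Nina is in Cairo.
After move 5: Cairo -> Prague. Nina is in Prague.
After move 6: Prague -> Cairo. Nina is in Cairo.
After move 7: Cairo -> Prague. Nina is in Prague.

Answer: Prague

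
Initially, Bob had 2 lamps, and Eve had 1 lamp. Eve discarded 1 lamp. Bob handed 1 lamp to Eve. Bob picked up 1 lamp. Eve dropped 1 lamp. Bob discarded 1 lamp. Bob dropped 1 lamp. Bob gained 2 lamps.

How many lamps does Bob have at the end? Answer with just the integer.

Tracking counts step by step:
Start: Bob=2, Eve=1
Event 1 (Eve -1): Eve: 1 -> 0. State: Bob=2, Eve=0
Event 2 (Bob -> Eve, 1): Bob: 2 -> 1, Eve: 0 -> 1. State: Bob=1, Eve=1
Event 3 (Bob +1): Bob: 1 -> 2. State: Bob=2, Eve=1
Event 4 (Eve -1): Eve: 1 -> 0. State: Bob=2, Eve=0
Event 5 (Bob -1): Bob: 2 -> 1. State: Bob=1, Eve=0
Event 6 (Bob -1): Bob: 1 -> 0. State: Bob=0, Eve=0
Event 7 (Bob +2): Bob: 0 -> 2. State: Bob=2, Eve=0

Bob's final count: 2

Answer: 2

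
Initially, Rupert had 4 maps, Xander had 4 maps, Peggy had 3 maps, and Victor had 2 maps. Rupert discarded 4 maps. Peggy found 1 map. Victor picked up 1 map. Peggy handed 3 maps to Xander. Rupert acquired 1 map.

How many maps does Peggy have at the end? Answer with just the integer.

Tracking counts step by step:
Start: Rupert=4, Xander=4, Peggy=3, Victor=2
Event 1 (Rupert -4): Rupert: 4 -> 0. State: Rupert=0, Xander=4, Peggy=3, Victor=2
Event 2 (Peggy +1): Peggy: 3 -> 4. State: Rupert=0, Xander=4, Peggy=4, Victor=2
Event 3 (Victor +1): Victor: 2 -> 3. State: Rupert=0, Xander=4, Peggy=4, Victor=3
Event 4 (Peggy -> Xander, 3): Peggy: 4 -> 1, Xander: 4 -> 7. State: Rupert=0, Xander=7, Peggy=1, Victor=3
Event 5 (Rupert +1): Rupert: 0 -> 1. State: Rupert=1, Xander=7, Peggy=1, Victor=3

Peggy's final count: 1

Answer: 1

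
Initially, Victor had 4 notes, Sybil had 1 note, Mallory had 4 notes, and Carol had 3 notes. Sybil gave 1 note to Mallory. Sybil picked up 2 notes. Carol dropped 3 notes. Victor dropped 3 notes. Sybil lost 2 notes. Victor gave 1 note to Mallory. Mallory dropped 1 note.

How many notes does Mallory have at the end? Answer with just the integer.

Tracking counts step by step:
Start: Victor=4, Sybil=1, Mallory=4, Carol=3
Event 1 (Sybil -> Mallory, 1): Sybil: 1 -> 0, Mallory: 4 -> 5. State: Victor=4, Sybil=0, Mallory=5, Carol=3
Event 2 (Sybil +2): Sybil: 0 -> 2. State: Victor=4, Sybil=2, Mallory=5, Carol=3
Event 3 (Carol -3): Carol: 3 -> 0. State: Victor=4, Sybil=2, Mallory=5, Carol=0
Event 4 (Victor -3): Victor: 4 -> 1. State: Victor=1, Sybil=2, Mallory=5, Carol=0
Event 5 (Sybil -2): Sybil: 2 -> 0. State: Victor=1, Sybil=0, Mallory=5, Carol=0
Event 6 (Victor -> Mallory, 1): Victor: 1 -> 0, Mallory: 5 -> 6. State: Victor=0, Sybil=0, Mallory=6, Carol=0
Event 7 (Mallory -1): Mallory: 6 -> 5. State: Victor=0, Sybil=0, Mallory=5, Carol=0

Mallory's final count: 5

Answer: 5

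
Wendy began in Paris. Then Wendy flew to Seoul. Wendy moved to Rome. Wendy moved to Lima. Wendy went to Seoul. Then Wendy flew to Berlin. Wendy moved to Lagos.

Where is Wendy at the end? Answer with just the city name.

Answer: Lagos

Derivation:
Tracking Wendy's location:
Start: Wendy is in Paris.
After move 1: Paris -> Seoul. Wendy is in Seoul.
After move 2: Seoul -> Rome. Wendy is in Rome.
After move 3: Rome -> Lima. Wendy is in Lima.
After move 4: Lima -> Seoul. Wendy is in Seoul.
After move 5: Seoul -> Berlin. Wendy is in Berlin.
After move 6: Berlin -> Lagos. Wendy is in Lagos.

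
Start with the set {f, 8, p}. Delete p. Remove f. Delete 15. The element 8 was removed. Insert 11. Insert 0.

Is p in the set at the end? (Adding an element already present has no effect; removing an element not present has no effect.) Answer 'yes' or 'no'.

Tracking the set through each operation:
Start: {8, f, p}
Event 1 (remove p): removed. Set: {8, f}
Event 2 (remove f): removed. Set: {8}
Event 3 (remove 15): not present, no change. Set: {8}
Event 4 (remove 8): removed. Set: {}
Event 5 (add 11): added. Set: {11}
Event 6 (add 0): added. Set: {0, 11}

Final set: {0, 11} (size 2)
p is NOT in the final set.

Answer: no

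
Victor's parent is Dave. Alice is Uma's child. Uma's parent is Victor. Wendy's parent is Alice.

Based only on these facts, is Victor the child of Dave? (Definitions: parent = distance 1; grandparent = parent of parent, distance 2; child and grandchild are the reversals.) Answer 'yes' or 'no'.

Answer: yes

Derivation:
Reconstructing the parent chain from the given facts:
  Dave -> Victor -> Uma -> Alice -> Wendy
(each arrow means 'parent of the next')
Positions in the chain (0 = top):
  position of Dave: 0
  position of Victor: 1
  position of Uma: 2
  position of Alice: 3
  position of Wendy: 4

Victor is at position 1, Dave is at position 0; signed distance (j - i) = -1.
'child' requires j - i = -1. Actual distance is -1, so the relation HOLDS.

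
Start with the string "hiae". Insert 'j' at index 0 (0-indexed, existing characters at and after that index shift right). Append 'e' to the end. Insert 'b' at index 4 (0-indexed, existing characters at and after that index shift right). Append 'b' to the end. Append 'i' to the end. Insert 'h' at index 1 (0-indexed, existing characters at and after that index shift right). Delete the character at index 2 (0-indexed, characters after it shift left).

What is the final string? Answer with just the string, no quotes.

Applying each edit step by step:
Start: "hiae"
Op 1 (insert 'j' at idx 0): "hiae" -> "jhiae"
Op 2 (append 'e'): "jhiae" -> "jhiaee"
Op 3 (insert 'b' at idx 4): "jhiaee" -> "jhiabee"
Op 4 (append 'b'): "jhiabee" -> "jhiabeeb"
Op 5 (append 'i'): "jhiabeeb" -> "jhiabeebi"
Op 6 (insert 'h' at idx 1): "jhiabeebi" -> "jhhiabeebi"
Op 7 (delete idx 2 = 'h'): "jhhiabeebi" -> "jhiabeebi"

Answer: jhiabeebi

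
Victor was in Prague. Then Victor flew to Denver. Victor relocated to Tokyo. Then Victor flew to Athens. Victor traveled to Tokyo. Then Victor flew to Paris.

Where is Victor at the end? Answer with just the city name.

Answer: Paris

Derivation:
Tracking Victor's location:
Start: Victor is in Prague.
After move 1: Prague -> Denver. Victor is in Denver.
After move 2: Denver -> Tokyo. Victor is in Tokyo.
After move 3: Tokyo -> Athens. Victor is in Athens.
After move 4: Athens -> Tokyo. Victor is in Tokyo.
After move 5: Tokyo -> Paris. Victor is in Paris.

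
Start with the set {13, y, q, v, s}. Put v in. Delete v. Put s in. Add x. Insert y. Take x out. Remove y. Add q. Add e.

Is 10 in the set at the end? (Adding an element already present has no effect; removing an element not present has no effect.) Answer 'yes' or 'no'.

Answer: no

Derivation:
Tracking the set through each operation:
Start: {13, q, s, v, y}
Event 1 (add v): already present, no change. Set: {13, q, s, v, y}
Event 2 (remove v): removed. Set: {13, q, s, y}
Event 3 (add s): already present, no change. Set: {13, q, s, y}
Event 4 (add x): added. Set: {13, q, s, x, y}
Event 5 (add y): already present, no change. Set: {13, q, s, x, y}
Event 6 (remove x): removed. Set: {13, q, s, y}
Event 7 (remove y): removed. Set: {13, q, s}
Event 8 (add q): already present, no change. Set: {13, q, s}
Event 9 (add e): added. Set: {13, e, q, s}

Final set: {13, e, q, s} (size 4)
10 is NOT in the final set.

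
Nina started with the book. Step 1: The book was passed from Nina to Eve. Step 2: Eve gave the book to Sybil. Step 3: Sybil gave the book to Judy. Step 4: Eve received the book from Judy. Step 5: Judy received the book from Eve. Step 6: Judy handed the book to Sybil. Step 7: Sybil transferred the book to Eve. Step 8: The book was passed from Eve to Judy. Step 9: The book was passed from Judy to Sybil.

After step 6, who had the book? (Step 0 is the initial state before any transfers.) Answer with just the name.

Tracking the book holder through step 6:
After step 0 (start): Nina
After step 1: Eve
After step 2: Sybil
After step 3: Judy
After step 4: Eve
After step 5: Judy
After step 6: Sybil

At step 6, the holder is Sybil.

Answer: Sybil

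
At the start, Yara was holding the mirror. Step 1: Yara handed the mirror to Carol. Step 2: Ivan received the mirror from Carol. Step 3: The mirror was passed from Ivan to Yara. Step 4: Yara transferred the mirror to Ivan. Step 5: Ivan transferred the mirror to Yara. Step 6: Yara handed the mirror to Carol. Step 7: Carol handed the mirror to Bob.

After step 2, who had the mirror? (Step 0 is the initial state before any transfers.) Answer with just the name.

Tracking the mirror holder through step 2:
After step 0 (start): Yara
After step 1: Carol
After step 2: Ivan

At step 2, the holder is Ivan.

Answer: Ivan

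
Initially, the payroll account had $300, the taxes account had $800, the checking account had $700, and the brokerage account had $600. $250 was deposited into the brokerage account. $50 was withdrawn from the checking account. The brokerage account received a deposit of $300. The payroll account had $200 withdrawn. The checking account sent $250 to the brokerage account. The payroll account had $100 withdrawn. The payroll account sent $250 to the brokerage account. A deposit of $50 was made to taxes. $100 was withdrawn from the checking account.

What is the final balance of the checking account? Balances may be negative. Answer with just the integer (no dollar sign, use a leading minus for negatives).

Tracking account balances step by step:
Start: payroll=300, taxes=800, checking=700, brokerage=600
Event 1 (deposit 250 to brokerage): brokerage: 600 + 250 = 850. Balances: payroll=300, taxes=800, checking=700, brokerage=850
Event 2 (withdraw 50 from checking): checking: 700 - 50 = 650. Balances: payroll=300, taxes=800, checking=650, brokerage=850
Event 3 (deposit 300 to brokerage): brokerage: 850 + 300 = 1150. Balances: payroll=300, taxes=800, checking=650, brokerage=1150
Event 4 (withdraw 200 from payroll): payroll: 300 - 200 = 100. Balances: payroll=100, taxes=800, checking=650, brokerage=1150
Event 5 (transfer 250 checking -> brokerage): checking: 650 - 250 = 400, brokerage: 1150 + 250 = 1400. Balances: payroll=100, taxes=800, checking=400, brokerage=1400
Event 6 (withdraw 100 from payroll): payroll: 100 - 100 = 0. Balances: payroll=0, taxes=800, checking=400, brokerage=1400
Event 7 (transfer 250 payroll -> brokerage): payroll: 0 - 250 = -250, brokerage: 1400 + 250 = 1650. Balances: payroll=-250, taxes=800, checking=400, brokerage=1650
Event 8 (deposit 50 to taxes): taxes: 800 + 50 = 850. Balances: payroll=-250, taxes=850, checking=400, brokerage=1650
Event 9 (withdraw 100 from checking): checking: 400 - 100 = 300. Balances: payroll=-250, taxes=850, checking=300, brokerage=1650

Final balance of checking: 300

Answer: 300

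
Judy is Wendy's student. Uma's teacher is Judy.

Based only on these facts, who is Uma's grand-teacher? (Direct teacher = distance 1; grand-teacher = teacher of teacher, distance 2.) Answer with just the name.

Answer: Wendy

Derivation:
Reconstructing the teacher chain from the given facts:
  Wendy -> Judy -> Uma
(each arrow means 'teacher of the next')
Positions in the chain (0 = top):
  position of Wendy: 0
  position of Judy: 1
  position of Uma: 2

Uma is at position 2; the grand-teacher is 2 steps up the chain, i.e. position 0: Wendy.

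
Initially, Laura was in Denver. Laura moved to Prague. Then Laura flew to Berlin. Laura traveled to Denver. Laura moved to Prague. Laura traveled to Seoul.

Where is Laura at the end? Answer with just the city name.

Answer: Seoul

Derivation:
Tracking Laura's location:
Start: Laura is in Denver.
After move 1: Denver -> Prague. Laura is in Prague.
After move 2: Prague -> Berlin. Laura is in Berlin.
After move 3: Berlin -> Denver. Laura is in Denver.
After move 4: Denver -> Prague. Laura is in Prague.
After move 5: Prague -> Seoul. Laura is in Seoul.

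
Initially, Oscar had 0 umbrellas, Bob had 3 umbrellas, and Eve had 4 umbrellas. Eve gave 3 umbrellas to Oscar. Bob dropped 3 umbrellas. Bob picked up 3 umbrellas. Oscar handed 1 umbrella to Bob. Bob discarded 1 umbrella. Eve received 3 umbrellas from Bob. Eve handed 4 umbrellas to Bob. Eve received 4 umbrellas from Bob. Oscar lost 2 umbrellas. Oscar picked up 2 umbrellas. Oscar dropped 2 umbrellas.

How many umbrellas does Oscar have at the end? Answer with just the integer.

Answer: 0

Derivation:
Tracking counts step by step:
Start: Oscar=0, Bob=3, Eve=4
Event 1 (Eve -> Oscar, 3): Eve: 4 -> 1, Oscar: 0 -> 3. State: Oscar=3, Bob=3, Eve=1
Event 2 (Bob -3): Bob: 3 -> 0. State: Oscar=3, Bob=0, Eve=1
Event 3 (Bob +3): Bob: 0 -> 3. State: Oscar=3, Bob=3, Eve=1
Event 4 (Oscar -> Bob, 1): Oscar: 3 -> 2, Bob: 3 -> 4. State: Oscar=2, Bob=4, Eve=1
Event 5 (Bob -1): Bob: 4 -> 3. State: Oscar=2, Bob=3, Eve=1
Event 6 (Bob -> Eve, 3): Bob: 3 -> 0, Eve: 1 -> 4. State: Oscar=2, Bob=0, Eve=4
Event 7 (Eve -> Bob, 4): Eve: 4 -> 0, Bob: 0 -> 4. State: Oscar=2, Bob=4, Eve=0
Event 8 (Bob -> Eve, 4): Bob: 4 -> 0, Eve: 0 -> 4. State: Oscar=2, Bob=0, Eve=4
Event 9 (Oscar -2): Oscar: 2 -> 0. State: Oscar=0, Bob=0, Eve=4
Event 10 (Oscar +2): Oscar: 0 -> 2. State: Oscar=2, Bob=0, Eve=4
Event 11 (Oscar -2): Oscar: 2 -> 0. State: Oscar=0, Bob=0, Eve=4

Oscar's final count: 0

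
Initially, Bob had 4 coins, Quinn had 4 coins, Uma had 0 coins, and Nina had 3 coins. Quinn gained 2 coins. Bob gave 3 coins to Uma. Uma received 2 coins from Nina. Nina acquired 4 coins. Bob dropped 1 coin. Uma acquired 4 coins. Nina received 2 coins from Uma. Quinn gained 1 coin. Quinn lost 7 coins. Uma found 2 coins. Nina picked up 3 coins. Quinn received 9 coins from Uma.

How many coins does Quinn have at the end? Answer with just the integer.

Answer: 9

Derivation:
Tracking counts step by step:
Start: Bob=4, Quinn=4, Uma=0, Nina=3
Event 1 (Quinn +2): Quinn: 4 -> 6. State: Bob=4, Quinn=6, Uma=0, Nina=3
Event 2 (Bob -> Uma, 3): Bob: 4 -> 1, Uma: 0 -> 3. State: Bob=1, Quinn=6, Uma=3, Nina=3
Event 3 (Nina -> Uma, 2): Nina: 3 -> 1, Uma: 3 -> 5. State: Bob=1, Quinn=6, Uma=5, Nina=1
Event 4 (Nina +4): Nina: 1 -> 5. State: Bob=1, Quinn=6, Uma=5, Nina=5
Event 5 (Bob -1): Bob: 1 -> 0. State: Bob=0, Quinn=6, Uma=5, Nina=5
Event 6 (Uma +4): Uma: 5 -> 9. State: Bob=0, Quinn=6, Uma=9, Nina=5
Event 7 (Uma -> Nina, 2): Uma: 9 -> 7, Nina: 5 -> 7. State: Bob=0, Quinn=6, Uma=7, Nina=7
Event 8 (Quinn +1): Quinn: 6 -> 7. State: Bob=0, Quinn=7, Uma=7, Nina=7
Event 9 (Quinn -7): Quinn: 7 -> 0. State: Bob=0, Quinn=0, Uma=7, Nina=7
Event 10 (Uma +2): Uma: 7 -> 9. State: Bob=0, Quinn=0, Uma=9, Nina=7
Event 11 (Nina +3): Nina: 7 -> 10. State: Bob=0, Quinn=0, Uma=9, Nina=10
Event 12 (Uma -> Quinn, 9): Uma: 9 -> 0, Quinn: 0 -> 9. State: Bob=0, Quinn=9, Uma=0, Nina=10

Quinn's final count: 9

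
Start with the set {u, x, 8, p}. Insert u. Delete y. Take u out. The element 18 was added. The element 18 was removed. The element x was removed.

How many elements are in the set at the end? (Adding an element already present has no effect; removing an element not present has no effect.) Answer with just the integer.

Tracking the set through each operation:
Start: {8, p, u, x}
Event 1 (add u): already present, no change. Set: {8, p, u, x}
Event 2 (remove y): not present, no change. Set: {8, p, u, x}
Event 3 (remove u): removed. Set: {8, p, x}
Event 4 (add 18): added. Set: {18, 8, p, x}
Event 5 (remove 18): removed. Set: {8, p, x}
Event 6 (remove x): removed. Set: {8, p}

Final set: {8, p} (size 2)

Answer: 2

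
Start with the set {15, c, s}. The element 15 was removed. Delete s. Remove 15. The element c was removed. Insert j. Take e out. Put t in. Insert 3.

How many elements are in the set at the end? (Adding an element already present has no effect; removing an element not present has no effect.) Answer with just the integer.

Answer: 3

Derivation:
Tracking the set through each operation:
Start: {15, c, s}
Event 1 (remove 15): removed. Set: {c, s}
Event 2 (remove s): removed. Set: {c}
Event 3 (remove 15): not present, no change. Set: {c}
Event 4 (remove c): removed. Set: {}
Event 5 (add j): added. Set: {j}
Event 6 (remove e): not present, no change. Set: {j}
Event 7 (add t): added. Set: {j, t}
Event 8 (add 3): added. Set: {3, j, t}

Final set: {3, j, t} (size 3)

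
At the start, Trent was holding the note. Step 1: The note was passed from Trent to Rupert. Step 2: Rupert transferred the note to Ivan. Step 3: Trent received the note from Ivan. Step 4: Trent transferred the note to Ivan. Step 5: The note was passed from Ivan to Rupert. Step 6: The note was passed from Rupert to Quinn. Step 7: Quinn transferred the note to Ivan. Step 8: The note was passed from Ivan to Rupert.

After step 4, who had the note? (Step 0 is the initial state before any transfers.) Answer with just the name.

Answer: Ivan

Derivation:
Tracking the note holder through step 4:
After step 0 (start): Trent
After step 1: Rupert
After step 2: Ivan
After step 3: Trent
After step 4: Ivan

At step 4, the holder is Ivan.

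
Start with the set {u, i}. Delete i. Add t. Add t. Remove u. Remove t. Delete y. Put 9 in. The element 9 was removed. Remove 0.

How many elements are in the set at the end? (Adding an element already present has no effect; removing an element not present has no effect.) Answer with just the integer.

Tracking the set through each operation:
Start: {i, u}
Event 1 (remove i): removed. Set: {u}
Event 2 (add t): added. Set: {t, u}
Event 3 (add t): already present, no change. Set: {t, u}
Event 4 (remove u): removed. Set: {t}
Event 5 (remove t): removed. Set: {}
Event 6 (remove y): not present, no change. Set: {}
Event 7 (add 9): added. Set: {9}
Event 8 (remove 9): removed. Set: {}
Event 9 (remove 0): not present, no change. Set: {}

Final set: {} (size 0)

Answer: 0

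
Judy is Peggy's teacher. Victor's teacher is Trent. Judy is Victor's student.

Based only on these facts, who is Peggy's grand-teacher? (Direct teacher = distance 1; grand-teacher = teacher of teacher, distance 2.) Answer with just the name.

Answer: Victor

Derivation:
Reconstructing the teacher chain from the given facts:
  Trent -> Victor -> Judy -> Peggy
(each arrow means 'teacher of the next')
Positions in the chain (0 = top):
  position of Trent: 0
  position of Victor: 1
  position of Judy: 2
  position of Peggy: 3

Peggy is at position 3; the grand-teacher is 2 steps up the chain, i.e. position 1: Victor.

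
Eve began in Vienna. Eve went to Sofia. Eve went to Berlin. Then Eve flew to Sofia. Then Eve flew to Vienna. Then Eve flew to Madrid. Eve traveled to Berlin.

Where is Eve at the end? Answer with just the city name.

Answer: Berlin

Derivation:
Tracking Eve's location:
Start: Eve is in Vienna.
After move 1: Vienna -> Sofia. Eve is in Sofia.
After move 2: Sofia -> Berlin. Eve is in Berlin.
After move 3: Berlin -> Sofia. Eve is in Sofia.
After move 4: Sofia -> Vienna. Eve is in Vienna.
After move 5: Vienna -> Madrid. Eve is in Madrid.
After move 6: Madrid -> Berlin. Eve is in Berlin.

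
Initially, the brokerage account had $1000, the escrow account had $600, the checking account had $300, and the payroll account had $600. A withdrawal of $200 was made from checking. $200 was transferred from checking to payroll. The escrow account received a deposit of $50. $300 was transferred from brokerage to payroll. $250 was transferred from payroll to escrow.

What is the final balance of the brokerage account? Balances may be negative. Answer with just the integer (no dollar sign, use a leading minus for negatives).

Tracking account balances step by step:
Start: brokerage=1000, escrow=600, checking=300, payroll=600
Event 1 (withdraw 200 from checking): checking: 300 - 200 = 100. Balances: brokerage=1000, escrow=600, checking=100, payroll=600
Event 2 (transfer 200 checking -> payroll): checking: 100 - 200 = -100, payroll: 600 + 200 = 800. Balances: brokerage=1000, escrow=600, checking=-100, payroll=800
Event 3 (deposit 50 to escrow): escrow: 600 + 50 = 650. Balances: brokerage=1000, escrow=650, checking=-100, payroll=800
Event 4 (transfer 300 brokerage -> payroll): brokerage: 1000 - 300 = 700, payroll: 800 + 300 = 1100. Balances: brokerage=700, escrow=650, checking=-100, payroll=1100
Event 5 (transfer 250 payroll -> escrow): payroll: 1100 - 250 = 850, escrow: 650 + 250 = 900. Balances: brokerage=700, escrow=900, checking=-100, payroll=850

Final balance of brokerage: 700

Answer: 700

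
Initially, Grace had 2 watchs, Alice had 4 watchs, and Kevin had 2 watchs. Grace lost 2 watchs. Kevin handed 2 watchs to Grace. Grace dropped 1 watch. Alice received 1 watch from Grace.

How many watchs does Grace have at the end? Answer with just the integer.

Tracking counts step by step:
Start: Grace=2, Alice=4, Kevin=2
Event 1 (Grace -2): Grace: 2 -> 0. State: Grace=0, Alice=4, Kevin=2
Event 2 (Kevin -> Grace, 2): Kevin: 2 -> 0, Grace: 0 -> 2. State: Grace=2, Alice=4, Kevin=0
Event 3 (Grace -1): Grace: 2 -> 1. State: Grace=1, Alice=4, Kevin=0
Event 4 (Grace -> Alice, 1): Grace: 1 -> 0, Alice: 4 -> 5. State: Grace=0, Alice=5, Kevin=0

Grace's final count: 0

Answer: 0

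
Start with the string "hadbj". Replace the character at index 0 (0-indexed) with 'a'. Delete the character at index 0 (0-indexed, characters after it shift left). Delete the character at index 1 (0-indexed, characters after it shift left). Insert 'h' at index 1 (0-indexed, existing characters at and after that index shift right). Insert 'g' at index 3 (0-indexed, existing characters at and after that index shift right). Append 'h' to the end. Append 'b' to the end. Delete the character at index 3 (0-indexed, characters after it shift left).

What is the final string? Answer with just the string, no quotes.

Applying each edit step by step:
Start: "hadbj"
Op 1 (replace idx 0: 'h' -> 'a'): "hadbj" -> "aadbj"
Op 2 (delete idx 0 = 'a'): "aadbj" -> "adbj"
Op 3 (delete idx 1 = 'd'): "adbj" -> "abj"
Op 4 (insert 'h' at idx 1): "abj" -> "ahbj"
Op 5 (insert 'g' at idx 3): "ahbj" -> "ahbgj"
Op 6 (append 'h'): "ahbgj" -> "ahbgjh"
Op 7 (append 'b'): "ahbgjh" -> "ahbgjhb"
Op 8 (delete idx 3 = 'g'): "ahbgjhb" -> "ahbjhb"

Answer: ahbjhb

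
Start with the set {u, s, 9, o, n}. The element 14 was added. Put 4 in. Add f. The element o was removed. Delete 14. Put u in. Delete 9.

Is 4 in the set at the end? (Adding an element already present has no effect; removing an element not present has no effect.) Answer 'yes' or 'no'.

Answer: yes

Derivation:
Tracking the set through each operation:
Start: {9, n, o, s, u}
Event 1 (add 14): added. Set: {14, 9, n, o, s, u}
Event 2 (add 4): added. Set: {14, 4, 9, n, o, s, u}
Event 3 (add f): added. Set: {14, 4, 9, f, n, o, s, u}
Event 4 (remove o): removed. Set: {14, 4, 9, f, n, s, u}
Event 5 (remove 14): removed. Set: {4, 9, f, n, s, u}
Event 6 (add u): already present, no change. Set: {4, 9, f, n, s, u}
Event 7 (remove 9): removed. Set: {4, f, n, s, u}

Final set: {4, f, n, s, u} (size 5)
4 is in the final set.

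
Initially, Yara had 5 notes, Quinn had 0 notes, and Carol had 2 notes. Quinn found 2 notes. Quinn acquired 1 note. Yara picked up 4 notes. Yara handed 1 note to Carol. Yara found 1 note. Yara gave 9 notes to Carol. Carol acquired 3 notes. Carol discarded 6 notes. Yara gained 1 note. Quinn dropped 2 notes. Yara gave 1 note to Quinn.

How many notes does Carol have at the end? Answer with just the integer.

Tracking counts step by step:
Start: Yara=5, Quinn=0, Carol=2
Event 1 (Quinn +2): Quinn: 0 -> 2. State: Yara=5, Quinn=2, Carol=2
Event 2 (Quinn +1): Quinn: 2 -> 3. State: Yara=5, Quinn=3, Carol=2
Event 3 (Yara +4): Yara: 5 -> 9. State: Yara=9, Quinn=3, Carol=2
Event 4 (Yara -> Carol, 1): Yara: 9 -> 8, Carol: 2 -> 3. State: Yara=8, Quinn=3, Carol=3
Event 5 (Yara +1): Yara: 8 -> 9. State: Yara=9, Quinn=3, Carol=3
Event 6 (Yara -> Carol, 9): Yara: 9 -> 0, Carol: 3 -> 12. State: Yara=0, Quinn=3, Carol=12
Event 7 (Carol +3): Carol: 12 -> 15. State: Yara=0, Quinn=3, Carol=15
Event 8 (Carol -6): Carol: 15 -> 9. State: Yara=0, Quinn=3, Carol=9
Event 9 (Yara +1): Yara: 0 -> 1. State: Yara=1, Quinn=3, Carol=9
Event 10 (Quinn -2): Quinn: 3 -> 1. State: Yara=1, Quinn=1, Carol=9
Event 11 (Yara -> Quinn, 1): Yara: 1 -> 0, Quinn: 1 -> 2. State: Yara=0, Quinn=2, Carol=9

Carol's final count: 9

Answer: 9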